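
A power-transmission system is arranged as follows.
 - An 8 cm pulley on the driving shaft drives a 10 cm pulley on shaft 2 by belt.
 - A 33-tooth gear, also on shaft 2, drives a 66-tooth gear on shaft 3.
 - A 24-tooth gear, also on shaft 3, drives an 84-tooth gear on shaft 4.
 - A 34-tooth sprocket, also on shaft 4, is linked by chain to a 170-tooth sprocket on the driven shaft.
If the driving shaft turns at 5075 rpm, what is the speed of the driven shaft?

116 rpm

Belt: ratio = 10/8 = 1.25, so shaft 2 turns at 5075 / 1.25 = 4060 rpm.
Gear mesh: ratio = 66/33 = 2, so shaft 3 turns at 4060 / 2 = 2030 rpm.
Gear mesh: ratio = 84/24 = 3.5, so shaft 4 turns at 2030 / 3.5 = 580 rpm.
Chain: ratio = 170/34 = 5, so the driven shaft turns at 580 / 5 = 116 rpm.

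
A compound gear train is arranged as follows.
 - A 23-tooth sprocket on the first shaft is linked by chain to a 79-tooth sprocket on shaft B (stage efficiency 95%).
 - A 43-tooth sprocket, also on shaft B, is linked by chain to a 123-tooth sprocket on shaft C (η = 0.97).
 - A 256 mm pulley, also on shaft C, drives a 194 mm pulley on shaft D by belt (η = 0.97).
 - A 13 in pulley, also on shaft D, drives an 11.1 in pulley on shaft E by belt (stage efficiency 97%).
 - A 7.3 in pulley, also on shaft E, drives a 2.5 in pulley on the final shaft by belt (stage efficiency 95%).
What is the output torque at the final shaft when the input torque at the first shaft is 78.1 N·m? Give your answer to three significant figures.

chain 79/23 = 3.4348 → τ = 78.1·3.4348·0.95 = 254.84 N·m
chain 123/43 = 2.8605 → τ = 254.84·2.8605·0.97 = 707.1 N·m
belt 194/256 = 0.75781 → τ = 707.1·0.75781·0.97 = 519.78 N·m
belt 11.1/13 = 0.85385 → τ = 519.78·0.85385·0.97 = 430.49 N·m
belt 2.5/7.3 = 0.34247 → τ = 430.49·0.34247·0.95 = 140.06 N·m

140 N·m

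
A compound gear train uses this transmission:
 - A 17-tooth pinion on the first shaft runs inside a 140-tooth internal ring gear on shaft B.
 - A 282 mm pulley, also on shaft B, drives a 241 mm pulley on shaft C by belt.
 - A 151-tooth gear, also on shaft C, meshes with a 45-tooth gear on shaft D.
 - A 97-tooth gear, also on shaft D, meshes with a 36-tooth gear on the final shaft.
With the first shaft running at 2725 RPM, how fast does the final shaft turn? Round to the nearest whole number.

the first shaft → shaft B (internal gear, 140/17): 2725 ÷ 8.2353 = 330.89 RPM
shaft B → shaft C (belt, 241/282): 330.89 ÷ 0.85461 = 387.19 RPM
shaft C → shaft D (gear mesh, 45/151): 387.19 ÷ 0.29801 = 1299.2 RPM
shaft D → the final shaft (gear mesh, 36/97): 1299.2 ÷ 0.37113 = 3500.7 RPM

3501 RPM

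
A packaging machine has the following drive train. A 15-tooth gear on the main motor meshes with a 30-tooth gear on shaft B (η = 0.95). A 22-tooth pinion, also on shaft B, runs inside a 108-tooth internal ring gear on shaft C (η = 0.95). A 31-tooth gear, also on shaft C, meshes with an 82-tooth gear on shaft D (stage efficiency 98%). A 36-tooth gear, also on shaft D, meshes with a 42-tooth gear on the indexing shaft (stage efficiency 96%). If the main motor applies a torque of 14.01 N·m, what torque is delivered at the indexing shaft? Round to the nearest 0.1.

Gear mesh: ratio = 30/15 = 2; torque at shaft B = 14.01 × 2 × 0.95 = 26.619 N·m.
Internal gear: ratio = 108/22 = 4.9091; torque at shaft C = 26.619 × 4.9091 × 0.95 = 124.14 N·m.
Gear mesh: ratio = 82/31 = 2.6452; torque at shaft D = 124.14 × 2.6452 × 0.98 = 321.81 N·m.
Gear mesh: ratio = 42/36 = 1.1667; torque at the indexing shaft = 321.81 × 1.1667 × 0.96 = 360.42 N·m.

360.4 N·m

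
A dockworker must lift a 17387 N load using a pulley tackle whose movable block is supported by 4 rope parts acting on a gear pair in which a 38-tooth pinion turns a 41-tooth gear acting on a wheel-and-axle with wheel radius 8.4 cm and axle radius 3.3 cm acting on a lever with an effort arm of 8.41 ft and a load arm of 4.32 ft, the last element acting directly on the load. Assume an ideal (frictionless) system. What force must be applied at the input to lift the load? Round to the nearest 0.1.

Block-and-tackle MA = number of supporting rope parts = 4.
Gear pair MA = 41/38 = 1.0789.
Wheel-and-axle MA = R/r = 8.4/3.3 = 2.5455.
Lever MA = effort arm / load arm = 8.41/4.32 = 1.9468.
Combined ideal MA = 4 × 1.0789 × 2.5455 × 1.9468 = 21.386.
Effort = load / MA = 17387 / 21.386 = 812.99 N.

813.0 N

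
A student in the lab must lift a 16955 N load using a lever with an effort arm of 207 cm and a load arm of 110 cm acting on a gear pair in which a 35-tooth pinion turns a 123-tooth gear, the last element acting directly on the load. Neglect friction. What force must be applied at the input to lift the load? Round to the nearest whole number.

2564 N

Lever MA = effort arm / load arm = 207/110 = 1.8818.
Gear pair MA = 123/35 = 3.5143.
Combined ideal MA = 1.8818 × 3.5143 = 6.6132.
Effort = load / MA = 16955 / 6.6132 = 2563.8 N.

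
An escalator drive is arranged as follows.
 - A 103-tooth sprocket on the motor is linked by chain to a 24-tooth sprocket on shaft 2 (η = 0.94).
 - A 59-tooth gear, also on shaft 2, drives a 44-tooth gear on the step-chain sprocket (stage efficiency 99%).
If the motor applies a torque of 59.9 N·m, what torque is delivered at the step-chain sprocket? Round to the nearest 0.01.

chain 24/103 = 0.23301 → τ = 59.9·0.23301·0.94 = 13.12 N·m
gear mesh 44/59 = 0.74576 → τ = 13.12·0.74576·0.99 = 9.6864 N·m

9.69 N·m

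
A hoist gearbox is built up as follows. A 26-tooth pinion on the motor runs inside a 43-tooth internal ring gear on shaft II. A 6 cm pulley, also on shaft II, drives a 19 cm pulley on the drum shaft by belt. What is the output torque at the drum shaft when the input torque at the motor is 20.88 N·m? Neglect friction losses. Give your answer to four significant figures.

Internal gear: ratio = 43/26 = 1.6538; torque at shaft II = 20.88 × 1.6538 = 34.532 N·m.
Belt: ratio = 19/6 = 3.1667; torque at the drum shaft = 34.532 × 3.1667 = 109.35 N·m.

109.4 N·m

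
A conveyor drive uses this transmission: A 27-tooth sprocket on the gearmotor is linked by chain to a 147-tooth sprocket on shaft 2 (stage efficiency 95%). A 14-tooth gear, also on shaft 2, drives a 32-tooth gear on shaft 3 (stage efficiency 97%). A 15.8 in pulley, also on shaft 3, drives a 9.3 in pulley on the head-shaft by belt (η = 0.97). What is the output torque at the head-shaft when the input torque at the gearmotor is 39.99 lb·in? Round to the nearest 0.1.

261.8 lb·in

After the chain (147/27): 39.99 × 5.4444 × 0.95 = 206.84 lb·in
After the gear mesh (32/14): 206.84 × 2.2857 × 0.97 = 458.59 lb·in
After the belt (9.3/15.8): 458.59 × 0.58861 × 0.97 = 261.83 lb·in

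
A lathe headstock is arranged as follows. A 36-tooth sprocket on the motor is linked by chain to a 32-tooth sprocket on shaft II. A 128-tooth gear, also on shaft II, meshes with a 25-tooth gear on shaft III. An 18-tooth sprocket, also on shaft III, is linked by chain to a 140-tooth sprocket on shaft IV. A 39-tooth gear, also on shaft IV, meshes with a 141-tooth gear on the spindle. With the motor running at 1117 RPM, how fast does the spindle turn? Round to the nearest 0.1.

chain 32/36 = 0.88889 → 1117/0.88889 = 1256.6 RPM
gear mesh 25/128 = 0.19531 → 1256.6/0.19531 = 6433.9 RPM
chain 140/18 = 7.7778 → 6433.9/7.7778 = 827.22 RPM
gear mesh 141/39 = 3.6154 → 827.22/3.6154 = 228.81 RPM

228.8 RPM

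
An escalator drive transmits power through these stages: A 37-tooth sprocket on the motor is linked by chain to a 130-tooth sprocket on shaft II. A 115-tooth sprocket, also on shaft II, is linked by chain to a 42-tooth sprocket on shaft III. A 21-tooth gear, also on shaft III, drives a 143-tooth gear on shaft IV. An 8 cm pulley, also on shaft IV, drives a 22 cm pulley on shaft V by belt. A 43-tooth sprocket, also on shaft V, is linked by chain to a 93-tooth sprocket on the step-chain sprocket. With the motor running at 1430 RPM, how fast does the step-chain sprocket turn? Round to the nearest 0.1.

chain 130/37 = 3.5135 → 1430/3.5135 = 407 RPM
chain 42/115 = 0.36522 → 407/0.36522 = 1114.4 RPM
gear mesh 143/21 = 6.8095 → 1114.4/6.8095 = 163.65 RPM
belt 22/8 = 2.75 → 163.65/2.75 = 59.51 RPM
chain 93/43 = 2.1628 → 59.51/2.1628 = 27.516 RPM

27.5 RPM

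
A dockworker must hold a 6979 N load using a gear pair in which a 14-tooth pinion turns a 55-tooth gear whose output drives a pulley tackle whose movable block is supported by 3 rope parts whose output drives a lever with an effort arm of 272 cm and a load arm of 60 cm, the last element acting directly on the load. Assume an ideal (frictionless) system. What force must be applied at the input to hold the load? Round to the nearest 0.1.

130.6 N

Gear pair MA = 55/14 = 3.9286.
Block-and-tackle MA = number of supporting rope parts = 3.
Lever MA = effort arm / load arm = 272/60 = 4.5333.
Combined ideal MA = 3.9286 × 3 × 4.5333 = 53.429.
Effort = load / MA = 6979 / 53.429 = 130.62 N.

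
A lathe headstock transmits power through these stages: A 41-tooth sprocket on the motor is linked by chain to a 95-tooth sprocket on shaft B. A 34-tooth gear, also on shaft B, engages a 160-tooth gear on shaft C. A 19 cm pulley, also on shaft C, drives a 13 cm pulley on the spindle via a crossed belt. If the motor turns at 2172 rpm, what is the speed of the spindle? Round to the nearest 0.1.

291.1 rpm

Chain: ratio = 95/41 = 2.3171, so shaft B turns at 2172 / 2.3171 = 937.39 rpm.
Gear mesh: ratio = 160/34 = 4.7059, so shaft C turns at 937.39 / 4.7059 = 199.2 rpm.
Belt: ratio = 13/19 = 0.68421, so the spindle turns at 199.2 / 0.68421 = 291.13 rpm.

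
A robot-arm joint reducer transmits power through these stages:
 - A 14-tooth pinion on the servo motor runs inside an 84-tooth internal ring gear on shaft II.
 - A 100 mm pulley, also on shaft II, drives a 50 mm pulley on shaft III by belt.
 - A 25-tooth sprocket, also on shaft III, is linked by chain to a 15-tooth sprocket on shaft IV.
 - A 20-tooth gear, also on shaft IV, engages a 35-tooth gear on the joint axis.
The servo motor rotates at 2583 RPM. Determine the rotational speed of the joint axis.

internal gear 84/14 = 6 → 2583/6 = 430.5 RPM
belt 50/100 = 0.5 → 430.5/0.5 = 861 RPM
chain 15/25 = 0.6 → 861/0.6 = 1435 RPM
gear mesh 35/20 = 1.75 → 1435/1.75 = 820 RPM

820 RPM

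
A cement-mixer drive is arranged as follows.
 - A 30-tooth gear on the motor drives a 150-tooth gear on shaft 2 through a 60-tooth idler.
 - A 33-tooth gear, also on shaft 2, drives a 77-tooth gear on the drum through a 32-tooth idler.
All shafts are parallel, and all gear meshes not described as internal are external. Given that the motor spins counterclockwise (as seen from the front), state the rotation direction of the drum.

the motor → shaft 2: driver → idler → driven is 2 external meshes, 2 reversals → CCW.
shaft 2 → the drum: driver → idler → driven is 2 external meshes, 2 reversals → CCW.
4 reversals in total — an even number — so the drum turns the same way as the motor.

counterclockwise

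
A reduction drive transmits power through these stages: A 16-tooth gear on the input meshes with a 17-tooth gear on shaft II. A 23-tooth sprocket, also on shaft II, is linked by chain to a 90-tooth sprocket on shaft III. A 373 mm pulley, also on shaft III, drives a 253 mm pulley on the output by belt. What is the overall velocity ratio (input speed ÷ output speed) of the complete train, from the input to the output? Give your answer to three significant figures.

Each stage contributes driven/driver: gear mesh 17/16 = 1.0625, chain 90/23 = 3.913, belt 253/373 = 0.67828.
Overall: 1.0625 × 3.913 × 0.67828 = 2.82.

2.82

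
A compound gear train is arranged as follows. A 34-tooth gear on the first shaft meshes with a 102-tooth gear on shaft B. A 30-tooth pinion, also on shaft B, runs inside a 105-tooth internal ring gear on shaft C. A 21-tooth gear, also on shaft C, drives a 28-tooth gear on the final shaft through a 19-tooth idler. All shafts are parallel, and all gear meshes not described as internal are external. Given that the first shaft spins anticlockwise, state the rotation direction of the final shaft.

clockwise

the first shaft → shaft B: external mesh, 1 reversal → CW.
shaft B → shaft C: internal mesh, same direction → CW.
shaft C → the final shaft: driver → idler → driven is 2 external meshes, 2 reversals → CW.
3 reversals in total — an odd number — so the final shaft turns opposite to the first shaft.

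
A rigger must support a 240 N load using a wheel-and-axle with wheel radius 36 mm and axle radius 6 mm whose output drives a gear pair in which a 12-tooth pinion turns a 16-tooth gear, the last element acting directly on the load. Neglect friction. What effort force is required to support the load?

Wheel-and-axle MA = R/r = 36/6 = 6.
Gear pair MA = 16/12 = 1.3333.
Combined ideal MA = 6 × 1.3333 = 8.
Effort = load / MA = 240 / 8 = 30 N.

30 N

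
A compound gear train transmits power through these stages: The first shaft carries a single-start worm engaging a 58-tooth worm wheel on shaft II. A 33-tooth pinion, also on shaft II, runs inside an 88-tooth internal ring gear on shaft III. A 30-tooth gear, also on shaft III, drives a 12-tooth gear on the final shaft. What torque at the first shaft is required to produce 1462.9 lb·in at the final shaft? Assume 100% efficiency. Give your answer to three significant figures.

23.6 lb·in

Overall ratio R = 58 × 2.6667 × 0.4 = 61.867.
Input torque = output torque / R = 1462.9 / 61.867 = 23.646 lb·in.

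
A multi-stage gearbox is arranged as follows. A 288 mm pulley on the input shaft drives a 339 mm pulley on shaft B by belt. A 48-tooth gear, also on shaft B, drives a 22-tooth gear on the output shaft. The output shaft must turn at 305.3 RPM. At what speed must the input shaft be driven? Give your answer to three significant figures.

Overall ratio R = 1.1771 × 0.45833 = 0.5395.
Required input speed = output speed × R = 305.3 × 0.5395 = 164.71 RPM.

165 RPM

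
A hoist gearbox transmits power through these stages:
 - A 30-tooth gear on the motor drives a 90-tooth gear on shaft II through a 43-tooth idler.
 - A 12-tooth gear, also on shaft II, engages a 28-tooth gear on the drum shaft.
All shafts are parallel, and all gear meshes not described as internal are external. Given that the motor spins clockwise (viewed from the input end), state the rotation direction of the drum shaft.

counterclockwise

the motor → shaft II: driver → idler → driven is 2 external meshes, 2 reversals → CW.
shaft II → the drum shaft: external mesh, 1 reversal → CCW.
3 reversals in total — an odd number — so the drum shaft turns opposite to the motor.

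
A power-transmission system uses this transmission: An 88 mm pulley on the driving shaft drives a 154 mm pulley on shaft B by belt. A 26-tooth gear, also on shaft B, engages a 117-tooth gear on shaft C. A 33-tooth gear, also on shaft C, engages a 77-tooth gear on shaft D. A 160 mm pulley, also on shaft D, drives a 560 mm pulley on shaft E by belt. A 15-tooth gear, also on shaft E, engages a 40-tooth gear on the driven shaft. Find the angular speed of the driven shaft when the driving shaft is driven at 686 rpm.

belt 154/88 = 1.75 → 686/1.75 = 392 rpm
gear mesh 117/26 = 4.5 → 392/4.5 = 87.111 rpm
gear mesh 77/33 = 2.3333 → 87.111/2.3333 = 37.333 rpm
belt 560/160 = 3.5 → 37.333/3.5 = 10.667 rpm
gear mesh 40/15 = 2.6667 → 10.667/2.6667 = 4 rpm

4 rpm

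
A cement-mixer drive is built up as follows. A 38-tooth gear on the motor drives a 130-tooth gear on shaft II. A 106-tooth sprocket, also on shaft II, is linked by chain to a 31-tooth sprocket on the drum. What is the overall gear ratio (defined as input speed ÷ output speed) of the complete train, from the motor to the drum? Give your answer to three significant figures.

1.00

Each stage contributes driven/driver: gear mesh 130/38 = 3.4211, chain 31/106 = 0.29245.
Overall: 3.4211 × 0.29245 = 1.0005.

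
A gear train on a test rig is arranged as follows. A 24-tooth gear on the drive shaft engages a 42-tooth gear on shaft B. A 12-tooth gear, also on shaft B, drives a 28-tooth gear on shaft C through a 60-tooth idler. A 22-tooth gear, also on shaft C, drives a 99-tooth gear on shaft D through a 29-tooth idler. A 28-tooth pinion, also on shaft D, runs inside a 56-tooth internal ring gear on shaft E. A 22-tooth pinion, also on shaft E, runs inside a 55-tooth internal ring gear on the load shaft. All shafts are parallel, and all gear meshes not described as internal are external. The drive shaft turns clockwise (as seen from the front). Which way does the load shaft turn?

the drive shaft → shaft B: external mesh, 1 reversal → CCW.
shaft B → shaft C: driver → idler → driven is 2 external meshes, 2 reversals → CCW.
shaft C → shaft D: driver → idler → driven is 2 external meshes, 2 reversals → CCW.
shaft D → shaft E: internal mesh, same direction → CCW.
shaft E → the load shaft: internal mesh, same direction → CCW.
5 reversals in total — an odd number — so the load shaft turns opposite to the drive shaft.

counterclockwise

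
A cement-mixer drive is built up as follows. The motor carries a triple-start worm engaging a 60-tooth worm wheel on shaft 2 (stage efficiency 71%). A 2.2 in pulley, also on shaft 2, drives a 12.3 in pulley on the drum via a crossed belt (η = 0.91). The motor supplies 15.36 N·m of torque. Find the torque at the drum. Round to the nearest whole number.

worm 60/3 = 20 → τ = 15.36·20·0.71 = 218.11 N·m
belt 12.3/2.2 = 5.5909 → τ = 218.11·5.5909·0.91 = 1109.7 N·m

1110 N·m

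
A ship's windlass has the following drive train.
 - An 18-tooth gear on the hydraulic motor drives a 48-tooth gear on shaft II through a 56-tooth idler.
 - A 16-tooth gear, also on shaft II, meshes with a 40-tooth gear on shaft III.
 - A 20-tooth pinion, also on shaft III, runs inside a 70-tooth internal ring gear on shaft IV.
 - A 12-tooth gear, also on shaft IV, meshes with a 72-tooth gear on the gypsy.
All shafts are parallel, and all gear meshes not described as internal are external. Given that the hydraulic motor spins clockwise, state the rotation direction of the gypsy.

clockwise

the hydraulic motor → shaft II: driver → idler → driven is 2 external meshes, 2 reversals → CW.
shaft II → shaft III: external mesh, 1 reversal → CCW.
shaft III → shaft IV: internal mesh, same direction → CCW.
shaft IV → the gypsy: external mesh, 1 reversal → CW.
4 reversals in total — an even number — so the gypsy turns the same way as the hydraulic motor.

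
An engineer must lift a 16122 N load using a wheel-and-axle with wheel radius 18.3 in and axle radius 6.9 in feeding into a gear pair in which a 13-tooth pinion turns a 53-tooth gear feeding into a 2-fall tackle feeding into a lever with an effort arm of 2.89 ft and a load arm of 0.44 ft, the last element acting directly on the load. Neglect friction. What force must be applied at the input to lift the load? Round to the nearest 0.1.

113.5 N

Wheel-and-axle MA = R/r = 18.3/6.9 = 2.6522.
Gear pair MA = 53/13 = 4.0769.
Block-and-tackle MA = number of supporting rope parts = 2.
Lever MA = effort arm / load arm = 2.89/0.44 = 6.5682.
Combined ideal MA = 2.6522 × 4.0769 × 2 × 6.5682 = 142.04.
Effort = load / MA = 16122 / 142.04 = 113.5 N.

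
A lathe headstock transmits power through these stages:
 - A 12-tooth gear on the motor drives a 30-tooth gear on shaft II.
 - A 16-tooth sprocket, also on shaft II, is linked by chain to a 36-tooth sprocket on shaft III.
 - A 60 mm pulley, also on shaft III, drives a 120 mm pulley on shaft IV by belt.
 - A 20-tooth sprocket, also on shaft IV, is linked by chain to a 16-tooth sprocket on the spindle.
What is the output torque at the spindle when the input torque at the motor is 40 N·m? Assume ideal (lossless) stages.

360 N·m

gear mesh 30/12 = 2.5 → τ = 40·2.5 = 100 N·m
chain 36/16 = 2.25 → τ = 100·2.25 = 225 N·m
belt 120/60 = 2 → τ = 225·2 = 450 N·m
chain 16/20 = 0.8 → τ = 450·0.8 = 360 N·m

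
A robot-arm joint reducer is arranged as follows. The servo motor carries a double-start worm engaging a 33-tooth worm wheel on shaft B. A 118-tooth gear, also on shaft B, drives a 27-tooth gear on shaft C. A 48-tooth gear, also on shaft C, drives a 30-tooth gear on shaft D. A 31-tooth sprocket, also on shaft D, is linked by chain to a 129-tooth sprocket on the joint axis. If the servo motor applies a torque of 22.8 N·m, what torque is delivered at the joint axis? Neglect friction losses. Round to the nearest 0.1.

223.9 N·m

Worm: ratio = 33/2 = 16.5; torque at shaft B = 22.8 × 16.5 = 376.2 N·m.
Gear mesh: ratio = 27/118 = 0.22881; torque at shaft C = 376.2 × 0.22881 = 86.08 N·m.
Gear mesh: ratio = 30/48 = 0.625; torque at shaft D = 86.08 × 0.625 = 53.8 N·m.
Chain: ratio = 129/31 = 4.1613; torque at the joint axis = 53.8 × 4.1613 = 223.88 N·m.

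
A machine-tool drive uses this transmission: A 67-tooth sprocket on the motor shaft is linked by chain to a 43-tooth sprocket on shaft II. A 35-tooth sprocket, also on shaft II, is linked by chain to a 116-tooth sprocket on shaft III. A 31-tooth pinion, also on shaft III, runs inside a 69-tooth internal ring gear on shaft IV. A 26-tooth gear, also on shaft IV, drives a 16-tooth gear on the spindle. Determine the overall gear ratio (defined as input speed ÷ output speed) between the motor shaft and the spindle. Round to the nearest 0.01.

2.91

Each stage contributes driven/driver: chain 43/67 = 0.64179, chain 116/35 = 3.3143, internal gear 69/31 = 2.2258, gear mesh 16/26 = 0.61538.
Overall: 0.64179 × 3.3143 × 2.2258 × 0.61538 = 2.9135.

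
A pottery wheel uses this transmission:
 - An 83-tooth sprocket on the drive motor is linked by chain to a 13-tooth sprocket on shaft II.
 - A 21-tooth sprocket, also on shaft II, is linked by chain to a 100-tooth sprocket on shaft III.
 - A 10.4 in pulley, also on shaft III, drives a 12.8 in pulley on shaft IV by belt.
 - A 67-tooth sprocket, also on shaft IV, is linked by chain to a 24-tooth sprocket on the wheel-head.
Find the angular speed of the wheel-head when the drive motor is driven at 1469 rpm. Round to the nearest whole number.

4467 rpm

the drive motor → shaft II (chain, 13/83): 1469 ÷ 0.15663 = 9379 rpm
shaft II → shaft III (chain, 100/21): 9379 ÷ 4.7619 = 1969.6 rpm
shaft III → shaft IV (belt, 12.8/10.4): 1969.6 ÷ 1.2308 = 1600.3 rpm
shaft IV → the wheel-head (chain, 24/67): 1600.3 ÷ 0.35821 = 4467.5 rpm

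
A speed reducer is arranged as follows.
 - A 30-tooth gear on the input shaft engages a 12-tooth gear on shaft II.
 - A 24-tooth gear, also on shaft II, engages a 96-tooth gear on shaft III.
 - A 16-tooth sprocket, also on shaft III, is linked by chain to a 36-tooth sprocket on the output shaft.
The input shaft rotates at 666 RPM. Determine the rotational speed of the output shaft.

the input shaft → shaft II (gear mesh, 12/30): 666 ÷ 0.4 = 1665 RPM
shaft II → shaft III (gear mesh, 96/24): 1665 ÷ 4 = 416.25 RPM
shaft III → the output shaft (chain, 36/16): 416.25 ÷ 2.25 = 185 RPM

185 RPM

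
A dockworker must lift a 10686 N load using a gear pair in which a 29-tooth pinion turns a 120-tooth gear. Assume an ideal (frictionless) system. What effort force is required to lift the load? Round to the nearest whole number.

2582 N

Gear pair MA = 120/29 = 4.1379.
Effort = load / MA = 10686 / 4.1379 = 2582.4 N.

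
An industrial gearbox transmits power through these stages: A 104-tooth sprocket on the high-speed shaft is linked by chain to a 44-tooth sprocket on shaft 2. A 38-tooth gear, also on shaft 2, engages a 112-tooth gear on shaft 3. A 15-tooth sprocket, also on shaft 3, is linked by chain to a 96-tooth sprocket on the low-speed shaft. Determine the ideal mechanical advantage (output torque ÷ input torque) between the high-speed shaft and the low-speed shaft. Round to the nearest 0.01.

7.98

Each stage contributes driven/driver: chain 44/104 = 0.42308, gear mesh 112/38 = 2.9474, chain 96/15 = 6.4.
Overall: 0.42308 × 2.9474 × 6.4 = 7.9806.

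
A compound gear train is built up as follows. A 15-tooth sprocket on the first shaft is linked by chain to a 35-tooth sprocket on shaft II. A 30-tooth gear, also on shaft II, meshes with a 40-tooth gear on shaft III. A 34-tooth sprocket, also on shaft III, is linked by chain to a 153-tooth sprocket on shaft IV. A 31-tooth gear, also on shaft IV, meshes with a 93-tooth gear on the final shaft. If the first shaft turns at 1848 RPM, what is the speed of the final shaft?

chain 35/15 = 2.3333 → 1848/2.3333 = 792 RPM
gear mesh 40/30 = 1.3333 → 792/1.3333 = 594 RPM
chain 153/34 = 4.5 → 594/4.5 = 132 RPM
gear mesh 93/31 = 3 → 132/3 = 44 RPM

44 RPM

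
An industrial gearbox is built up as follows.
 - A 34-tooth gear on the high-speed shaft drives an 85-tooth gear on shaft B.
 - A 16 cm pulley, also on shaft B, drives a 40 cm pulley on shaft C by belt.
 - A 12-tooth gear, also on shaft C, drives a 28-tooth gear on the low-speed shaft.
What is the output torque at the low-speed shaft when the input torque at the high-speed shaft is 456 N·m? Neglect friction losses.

Gear mesh: ratio = 85/34 = 2.5; torque at shaft B = 456 × 2.5 = 1140 N·m.
Belt: ratio = 40/16 = 2.5; torque at shaft C = 1140 × 2.5 = 2850 N·m.
Gear mesh: ratio = 28/12 = 2.3333; torque at the low-speed shaft = 2850 × 2.3333 = 6650 N·m.

6650 N·m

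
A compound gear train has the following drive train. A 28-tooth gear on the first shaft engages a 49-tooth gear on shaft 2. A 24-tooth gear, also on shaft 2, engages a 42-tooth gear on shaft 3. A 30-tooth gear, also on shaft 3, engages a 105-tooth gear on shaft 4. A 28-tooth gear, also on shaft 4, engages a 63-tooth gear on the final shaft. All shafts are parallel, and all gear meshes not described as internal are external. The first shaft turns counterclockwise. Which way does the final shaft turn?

counterclockwise

the first shaft → shaft 2: external mesh, 1 reversal → CW.
shaft 2 → shaft 3: external mesh, 1 reversal → CCW.
shaft 3 → shaft 4: external mesh, 1 reversal → CW.
shaft 4 → the final shaft: external mesh, 1 reversal → CCW.
4 reversals in total — an even number — so the final shaft turns the same way as the first shaft.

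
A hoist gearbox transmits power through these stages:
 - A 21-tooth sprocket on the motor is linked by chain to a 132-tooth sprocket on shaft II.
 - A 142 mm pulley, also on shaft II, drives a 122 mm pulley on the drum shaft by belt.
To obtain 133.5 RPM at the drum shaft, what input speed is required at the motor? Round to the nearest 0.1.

Overall ratio R = 6.2857 × 0.85915 = 5.4004.
Required input speed = output speed × R = 133.5 × 5.4004 = 720.95 RPM.

721.0 RPM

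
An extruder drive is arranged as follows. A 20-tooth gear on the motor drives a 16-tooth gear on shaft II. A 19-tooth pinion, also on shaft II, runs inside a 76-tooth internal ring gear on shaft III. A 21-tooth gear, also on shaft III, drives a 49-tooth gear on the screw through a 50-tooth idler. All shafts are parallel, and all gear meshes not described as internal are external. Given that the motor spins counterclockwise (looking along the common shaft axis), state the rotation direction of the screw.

the motor → shaft II: external mesh, 1 reversal → CW.
shaft II → shaft III: internal mesh, same direction → CW.
shaft III → the screw: driver → idler → driven is 2 external meshes, 2 reversals → CW.
3 reversals in total — an odd number — so the screw turns opposite to the motor.

clockwise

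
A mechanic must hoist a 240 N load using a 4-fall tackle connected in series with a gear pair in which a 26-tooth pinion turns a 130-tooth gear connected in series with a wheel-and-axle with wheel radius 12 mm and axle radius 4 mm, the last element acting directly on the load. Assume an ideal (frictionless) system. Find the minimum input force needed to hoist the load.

4 N

Block-and-tackle MA = number of supporting rope parts = 4.
Gear pair MA = 130/26 = 5.
Wheel-and-axle MA = R/r = 12/4 = 3.
Combined ideal MA = 4 × 5 × 3 = 60.
Effort = load / MA = 240 / 60 = 4 N.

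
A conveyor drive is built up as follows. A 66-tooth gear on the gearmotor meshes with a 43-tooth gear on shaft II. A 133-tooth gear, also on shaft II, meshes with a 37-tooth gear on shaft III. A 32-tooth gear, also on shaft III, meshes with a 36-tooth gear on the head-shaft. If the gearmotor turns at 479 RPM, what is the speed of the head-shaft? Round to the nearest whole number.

2349 RPM

Gear mesh: ratio = 43/66 = 0.65152, so shaft II turns at 479 / 0.65152 = 735.21 RPM.
Gear mesh: ratio = 37/133 = 0.2782, so shaft III turns at 735.21 / 0.2782 = 2642.8 RPM.
Gear mesh: ratio = 36/32 = 1.125, so the head-shaft turns at 2642.8 / 1.125 = 2349.1 RPM.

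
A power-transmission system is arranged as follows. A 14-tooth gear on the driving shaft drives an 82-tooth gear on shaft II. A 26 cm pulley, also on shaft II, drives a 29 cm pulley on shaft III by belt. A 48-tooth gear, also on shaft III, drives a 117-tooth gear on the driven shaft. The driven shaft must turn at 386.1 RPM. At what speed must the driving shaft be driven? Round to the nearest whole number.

Overall ratio R = 5.8571 × 1.1154 × 2.4375 = 15.924.
Required input speed = output speed × R = 386.1 × 15.924 = 6148.3 RPM.

6148 RPM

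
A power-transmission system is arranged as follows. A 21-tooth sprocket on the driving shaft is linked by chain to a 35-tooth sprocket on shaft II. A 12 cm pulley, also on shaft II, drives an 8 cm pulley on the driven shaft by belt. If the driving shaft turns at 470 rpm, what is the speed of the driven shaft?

423 rpm

chain 35/21 = 1.6667 → 470/1.6667 = 282 rpm
belt 8/12 = 0.66667 → 282/0.66667 = 423 rpm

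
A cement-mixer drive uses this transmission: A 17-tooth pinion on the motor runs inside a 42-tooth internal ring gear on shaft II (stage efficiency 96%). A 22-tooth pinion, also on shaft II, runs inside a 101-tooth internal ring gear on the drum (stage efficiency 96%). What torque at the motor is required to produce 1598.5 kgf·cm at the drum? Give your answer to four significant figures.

152.9 kgf·cm

Overall ratio R = 2.4706 × 4.5909 = 11.342; overall efficiency η = 0.96 × 0.96 = 0.9216.
Input torque = output torque / (R × η) = 1598.5 / (11.342 × 0.9216) = 152.92 kgf·cm.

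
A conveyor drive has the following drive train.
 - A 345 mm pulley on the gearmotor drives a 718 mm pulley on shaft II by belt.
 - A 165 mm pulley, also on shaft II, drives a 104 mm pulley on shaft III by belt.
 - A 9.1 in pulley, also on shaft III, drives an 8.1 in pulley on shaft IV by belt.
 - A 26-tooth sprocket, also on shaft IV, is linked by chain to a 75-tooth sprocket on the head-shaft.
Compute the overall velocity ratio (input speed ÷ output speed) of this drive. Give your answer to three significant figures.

3.37

Each stage contributes driven/driver: belt 718/345 = 2.0812, belt 104/165 = 0.6303, belt 8.1/9.1 = 0.89011, chain 75/26 = 2.8846.
Overall: 2.0812 × 0.6303 × 0.89011 × 2.8846 = 3.3681.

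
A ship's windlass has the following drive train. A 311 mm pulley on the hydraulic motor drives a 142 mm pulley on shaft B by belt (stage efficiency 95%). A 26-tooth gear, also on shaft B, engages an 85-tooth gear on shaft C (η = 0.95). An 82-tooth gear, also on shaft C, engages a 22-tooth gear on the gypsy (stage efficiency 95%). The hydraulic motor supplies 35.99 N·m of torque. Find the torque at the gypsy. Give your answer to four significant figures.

belt 142/311 = 0.45659 → τ = 35.99·0.45659·0.95 = 15.611 N·m
gear mesh 85/26 = 3.2692 → τ = 15.611·3.2692·0.95 = 48.484 N·m
gear mesh 22/82 = 0.26829 → τ = 48.484·0.26829·0.95 = 12.358 N·m

12.36 N·m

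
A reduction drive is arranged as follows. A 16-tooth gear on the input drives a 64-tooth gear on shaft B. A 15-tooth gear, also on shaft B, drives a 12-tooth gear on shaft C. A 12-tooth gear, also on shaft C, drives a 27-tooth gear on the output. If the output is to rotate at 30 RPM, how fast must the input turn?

Overall ratio R = 4 × 0.8 × 2.25 = 7.2.
Required input speed = output speed × R = 30 × 7.2 = 216 RPM.

216 RPM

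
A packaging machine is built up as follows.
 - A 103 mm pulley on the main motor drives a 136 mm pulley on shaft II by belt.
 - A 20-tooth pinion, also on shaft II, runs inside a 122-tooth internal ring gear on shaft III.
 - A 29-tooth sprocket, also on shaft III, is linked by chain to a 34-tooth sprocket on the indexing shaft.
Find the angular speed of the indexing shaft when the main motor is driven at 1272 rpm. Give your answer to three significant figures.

135 rpm

Belt: ratio = 136/103 = 1.3204, so shaft II turns at 1272 / 1.3204 = 963.35 rpm.
Internal gear: ratio = 122/20 = 6.1, so shaft III turns at 963.35 / 6.1 = 157.93 rpm.
Chain: ratio = 34/29 = 1.1724, so the indexing shaft turns at 157.93 / 1.1724 = 134.7 rpm.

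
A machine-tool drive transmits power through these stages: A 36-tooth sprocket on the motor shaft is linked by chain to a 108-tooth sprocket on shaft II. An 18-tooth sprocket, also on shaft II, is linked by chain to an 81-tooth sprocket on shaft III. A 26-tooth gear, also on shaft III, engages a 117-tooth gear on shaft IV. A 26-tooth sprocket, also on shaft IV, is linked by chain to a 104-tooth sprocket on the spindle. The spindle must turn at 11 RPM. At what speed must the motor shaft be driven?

2673 RPM

Overall ratio R = 3 × 4.5 × 4.5 × 4 = 243.
Required input speed = output speed × R = 11 × 243 = 2673 RPM.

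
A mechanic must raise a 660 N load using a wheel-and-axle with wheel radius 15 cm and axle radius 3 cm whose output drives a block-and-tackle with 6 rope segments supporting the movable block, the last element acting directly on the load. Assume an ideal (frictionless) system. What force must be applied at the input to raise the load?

22 N

Wheel-and-axle MA = R/r = 15/3 = 5.
Block-and-tackle MA = number of supporting rope parts = 6.
Combined ideal MA = 5 × 6 = 30.
Effort = load / MA = 660 / 30 = 22 N.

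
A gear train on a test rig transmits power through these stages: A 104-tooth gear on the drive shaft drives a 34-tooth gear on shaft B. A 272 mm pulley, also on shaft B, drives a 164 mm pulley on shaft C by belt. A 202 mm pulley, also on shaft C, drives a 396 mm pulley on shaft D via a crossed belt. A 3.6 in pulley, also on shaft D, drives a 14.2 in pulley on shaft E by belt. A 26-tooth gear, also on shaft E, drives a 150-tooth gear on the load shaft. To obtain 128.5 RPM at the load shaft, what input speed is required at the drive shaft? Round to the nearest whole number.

Overall ratio R = 0.32692 × 0.60294 × 1.9604 × 3.9444 × 5.7692 = 8.7936.
Required input speed = output speed × R = 128.5 × 8.7936 = 1130 RPM.

1130 RPM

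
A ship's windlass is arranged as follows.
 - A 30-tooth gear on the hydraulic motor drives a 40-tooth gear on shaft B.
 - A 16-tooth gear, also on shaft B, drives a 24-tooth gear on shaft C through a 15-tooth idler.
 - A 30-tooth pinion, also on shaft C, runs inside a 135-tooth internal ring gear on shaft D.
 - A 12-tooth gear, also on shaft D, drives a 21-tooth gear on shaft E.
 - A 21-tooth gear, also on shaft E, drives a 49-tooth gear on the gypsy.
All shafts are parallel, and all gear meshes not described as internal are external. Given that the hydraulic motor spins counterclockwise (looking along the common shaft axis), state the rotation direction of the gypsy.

the hydraulic motor → shaft B: external mesh, 1 reversal → CW.
shaft B → shaft C: driver → idler → driven is 2 external meshes, 2 reversals → CW.
shaft C → shaft D: internal mesh, same direction → CW.
shaft D → shaft E: external mesh, 1 reversal → CCW.
shaft E → the gypsy: external mesh, 1 reversal → CW.
5 reversals in total — an odd number — so the gypsy turns opposite to the hydraulic motor.

clockwise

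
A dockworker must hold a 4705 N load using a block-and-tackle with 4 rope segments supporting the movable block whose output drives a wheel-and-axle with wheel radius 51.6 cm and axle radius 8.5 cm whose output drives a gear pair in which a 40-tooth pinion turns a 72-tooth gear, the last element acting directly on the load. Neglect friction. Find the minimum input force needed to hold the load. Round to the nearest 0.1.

Block-and-tackle MA = number of supporting rope parts = 4.
Wheel-and-axle MA = R/r = 51.6/8.5 = 6.0706.
Gear pair MA = 72/40 = 1.8.
Combined ideal MA = 4 × 6.0706 × 1.8 = 43.708.
Effort = load / MA = 4705 / 43.708 = 107.65 N.

107.6 N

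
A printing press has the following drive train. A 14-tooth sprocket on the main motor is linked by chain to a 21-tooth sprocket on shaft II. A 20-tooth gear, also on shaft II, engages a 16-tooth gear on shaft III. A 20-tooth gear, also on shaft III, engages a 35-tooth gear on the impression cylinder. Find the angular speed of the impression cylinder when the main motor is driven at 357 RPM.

Chain: ratio = 21/14 = 1.5, so shaft II turns at 357 / 1.5 = 238 RPM.
Gear mesh: ratio = 16/20 = 0.8, so shaft III turns at 238 / 0.8 = 297.5 RPM.
Gear mesh: ratio = 35/20 = 1.75, so the impression cylinder turns at 297.5 / 1.75 = 170 RPM.

170 RPM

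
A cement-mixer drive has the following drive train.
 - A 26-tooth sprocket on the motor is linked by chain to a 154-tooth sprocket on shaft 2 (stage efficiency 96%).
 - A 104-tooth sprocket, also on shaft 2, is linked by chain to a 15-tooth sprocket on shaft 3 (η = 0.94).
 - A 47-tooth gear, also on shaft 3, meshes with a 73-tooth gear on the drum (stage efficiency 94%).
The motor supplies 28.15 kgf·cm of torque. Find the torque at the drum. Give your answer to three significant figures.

31.7 kgf·cm

Chain: ratio = 154/26 = 5.9231; torque at shaft 2 = 28.15 × 5.9231 × 0.96 = 160.07 kgf·cm.
Chain: ratio = 15/104 = 0.14423; torque at shaft 3 = 160.07 × 0.14423 × 0.94 = 21.701 kgf·cm.
Gear mesh: ratio = 73/47 = 1.5532; torque at the drum = 21.701 × 1.5532 × 0.94 = 31.684 kgf·cm.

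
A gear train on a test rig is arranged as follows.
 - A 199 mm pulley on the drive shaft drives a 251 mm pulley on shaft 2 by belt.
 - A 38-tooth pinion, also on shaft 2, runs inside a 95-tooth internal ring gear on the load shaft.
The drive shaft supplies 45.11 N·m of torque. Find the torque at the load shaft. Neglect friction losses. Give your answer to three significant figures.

Belt: ratio = 251/199 = 1.2613; torque at shaft 2 = 45.11 × 1.2613 = 56.898 N·m.
Internal gear: ratio = 95/38 = 2.5; torque at the load shaft = 56.898 × 2.5 = 142.24 N·m.

142 N·m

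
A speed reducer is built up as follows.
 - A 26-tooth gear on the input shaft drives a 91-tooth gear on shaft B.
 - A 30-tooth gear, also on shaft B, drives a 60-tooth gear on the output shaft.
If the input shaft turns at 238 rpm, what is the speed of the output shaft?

gear mesh 91/26 = 3.5 → 238/3.5 = 68 rpm
gear mesh 60/30 = 2 → 68/2 = 34 rpm

34 rpm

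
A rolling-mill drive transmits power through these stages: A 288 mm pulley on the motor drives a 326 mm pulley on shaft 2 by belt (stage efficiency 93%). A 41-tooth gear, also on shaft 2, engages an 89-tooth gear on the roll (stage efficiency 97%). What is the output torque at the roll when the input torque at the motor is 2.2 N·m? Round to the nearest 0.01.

Belt: ratio = 326/288 = 1.1319; torque at shaft 2 = 2.2 × 1.1319 × 0.93 = 2.316 N·m.
Gear mesh: ratio = 89/41 = 2.1707; torque at the roll = 2.316 × 2.1707 × 0.97 = 4.8765 N·m.

4.88 N·m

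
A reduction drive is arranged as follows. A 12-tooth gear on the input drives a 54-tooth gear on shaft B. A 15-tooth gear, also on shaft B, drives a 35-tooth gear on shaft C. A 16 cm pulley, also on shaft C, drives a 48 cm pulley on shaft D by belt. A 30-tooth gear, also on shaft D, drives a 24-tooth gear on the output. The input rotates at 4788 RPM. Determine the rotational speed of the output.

190 RPM

gear mesh 54/12 = 4.5 → 4788/4.5 = 1064 RPM
gear mesh 35/15 = 2.3333 → 1064/2.3333 = 456 RPM
belt 48/16 = 3 → 456/3 = 152 RPM
gear mesh 24/30 = 0.8 → 152/0.8 = 190 RPM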